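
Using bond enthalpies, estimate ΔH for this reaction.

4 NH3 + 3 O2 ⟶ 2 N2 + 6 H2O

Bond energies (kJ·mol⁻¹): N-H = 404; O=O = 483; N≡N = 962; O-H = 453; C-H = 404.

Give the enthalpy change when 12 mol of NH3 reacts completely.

ΔH = −3189 kJ

Bonds broken (reactants):
  N-H: 12 × 404 = 4848
  O=O: 3 × 483 = 1449
  Σ(broken) = 6297 kJ
Bonds formed (products):
  N≡N: 2 × 962 = 1924
  O-H: 12 × 453 = 5436
  Σ(formed) = 7360 kJ
ΔH = Σ(broken) − Σ(formed) = 6297 − 7360 = −1063 kJ
For 3× the reaction as written: 3 × (−1063) = −3189 kJ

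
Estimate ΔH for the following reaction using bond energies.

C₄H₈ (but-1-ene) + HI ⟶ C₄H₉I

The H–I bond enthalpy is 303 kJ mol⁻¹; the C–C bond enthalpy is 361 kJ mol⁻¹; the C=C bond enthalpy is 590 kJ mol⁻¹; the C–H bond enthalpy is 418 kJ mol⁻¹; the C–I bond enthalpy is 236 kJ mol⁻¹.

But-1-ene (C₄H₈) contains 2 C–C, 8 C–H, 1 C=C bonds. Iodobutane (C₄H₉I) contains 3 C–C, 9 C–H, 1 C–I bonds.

Bonds broken (reactants):
  C–C: 2 × 361 = 722
  C–H: 8 × 418 = 3344
  C=C: 1 × 590 = 590
  H–I: 1 × 303 = 303
  Σ(broken) = 4959 kJ
Bonds formed (products):
  C–C: 3 × 361 = 1083
  C–H: 9 × 418 = 3762
  C–I: 1 × 236 = 236
  Σ(formed) = 5081 kJ
ΔH = Σ(broken) − Σ(formed) = 4959 − 5081 = −122 kJ

ΔH ≈ −122 kJ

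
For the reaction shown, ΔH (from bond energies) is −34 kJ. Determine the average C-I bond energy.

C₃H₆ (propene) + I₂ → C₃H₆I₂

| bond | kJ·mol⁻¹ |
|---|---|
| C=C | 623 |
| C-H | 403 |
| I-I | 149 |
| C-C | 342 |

Let D be the C-I bond energy.
Σ(broken) = 1×342 + 6×403 + 1×623 + 1×149 = 3532
Σ(formed) = 2×342 + 6×403 + 2×D = 3102 + 2D
ΔH = Σ(broken) − Σ(formed) = (3532) − (3102 + 2D) = +430 − 2D
Setting this equal to −34 kJ gives 2D = 464, so D = 232 kJ/mol.

D(C-I) ≈ 232 kJ/mol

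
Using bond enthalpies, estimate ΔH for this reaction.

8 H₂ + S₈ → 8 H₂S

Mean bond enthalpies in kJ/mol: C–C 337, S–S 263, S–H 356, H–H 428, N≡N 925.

Bonds broken (reactants):
  H–H: 8 × 428 = 3424
  S–S: 8 × 263 = 2104
  Σ(broken) = 5528 kJ
Bonds formed (products):
  S–H: 16 × 356 = 5696
  Σ(formed) = 5696 kJ
ΔH = Σ(broken) − Σ(formed) = 5528 − 5696 = −168 kJ

ΔH ≈ −168 kJ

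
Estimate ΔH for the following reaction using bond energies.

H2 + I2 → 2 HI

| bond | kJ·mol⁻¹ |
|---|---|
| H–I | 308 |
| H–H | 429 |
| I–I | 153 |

ΔH ≈ −34 kJ

Bonds broken (reactants):
  H–H: 1 × 429 = 429
  I–I: 1 × 153 = 153
  Σ(broken) = 582 kJ
Bonds formed (products):
  H–I: 2 × 308 = 616
  Σ(formed) = 616 kJ
ΔH = Σ(broken) − Σ(formed) = 582 − 616 = −34 kJ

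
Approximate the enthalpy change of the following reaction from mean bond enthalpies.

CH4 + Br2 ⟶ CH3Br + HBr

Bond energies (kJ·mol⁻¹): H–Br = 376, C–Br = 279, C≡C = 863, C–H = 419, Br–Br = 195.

Bonds broken (reactants):
  Br–Br: 1 × 195 = 195
  C–H: 4 × 419 = 1676
  Σ(broken) = 1871 kJ
Bonds formed (products):
  C–Br: 1 × 279 = 279
  C–H: 3 × 419 = 1257
  H–Br: 1 × 376 = 376
  Σ(formed) = 1912 kJ
ΔH = Σ(broken) − Σ(formed) = 1871 − 1912 = −41 kJ

ΔH ≈ −41 kJ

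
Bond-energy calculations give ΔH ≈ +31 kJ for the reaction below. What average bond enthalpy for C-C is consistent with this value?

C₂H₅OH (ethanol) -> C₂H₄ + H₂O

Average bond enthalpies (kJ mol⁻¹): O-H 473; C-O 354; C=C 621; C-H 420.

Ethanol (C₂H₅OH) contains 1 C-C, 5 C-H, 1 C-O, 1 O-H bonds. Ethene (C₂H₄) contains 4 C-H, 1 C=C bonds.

D(C-C) ≈ 351 kJ/mol

Let D be the C-C bond energy.
Σ(broken) = 1×D + 5×420 + 1×354 + 1×473 = 2927 + D
Σ(formed) = 4×420 + 1×621 + 2×473 = 3247
ΔH = Σ(broken) − Σ(formed) = (2927 + D) − (3247) = −320 + D
Setting this equal to +31 kJ gives D = 351 kJ/mol.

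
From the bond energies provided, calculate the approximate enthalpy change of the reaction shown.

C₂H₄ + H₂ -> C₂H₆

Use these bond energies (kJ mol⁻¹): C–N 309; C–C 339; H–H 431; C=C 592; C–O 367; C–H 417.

Bonds broken (reactants):
  C–H: 4 × 417 = 1668
  C=C: 1 × 592 = 592
  H–H: 1 × 431 = 431
  Σ(broken) = 2691 kJ
Bonds formed (products):
  C–C: 1 × 339 = 339
  C–H: 6 × 417 = 2502
  Σ(formed) = 2841 kJ
ΔH = Σ(broken) − Σ(formed) = 2691 − 2841 = −150 kJ

ΔH ≈ −150 kJ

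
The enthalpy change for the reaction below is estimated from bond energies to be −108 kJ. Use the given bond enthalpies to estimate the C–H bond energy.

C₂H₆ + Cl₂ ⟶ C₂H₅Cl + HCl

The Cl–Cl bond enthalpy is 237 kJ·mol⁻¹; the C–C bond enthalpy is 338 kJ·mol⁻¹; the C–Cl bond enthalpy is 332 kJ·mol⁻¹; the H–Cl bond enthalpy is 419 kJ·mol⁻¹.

D(C–H) ≈ 406 kJ/mol

Let D be the C–H bond energy.
Σ(broken) = 1×338 + 6×D + 1×237 = 575 + 6D
Σ(formed) = 1×338 + 1×332 + 5×D + 1×419 = 1089 + 5D
ΔH = Σ(broken) − Σ(formed) = (575 + 6D) − (1089 + 5D) = −514 + D
Setting this equal to −108 kJ gives D = 406 kJ/mol.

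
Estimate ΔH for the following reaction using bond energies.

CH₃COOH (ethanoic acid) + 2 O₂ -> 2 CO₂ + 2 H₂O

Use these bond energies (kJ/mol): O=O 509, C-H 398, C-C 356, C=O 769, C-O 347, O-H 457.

Bonds broken (reactants):
  C-C: 1 × 356 = 356
  C-H: 3 × 398 = 1194
  C-O: 1 × 347 = 347
  C=O: 1 × 769 = 769
  O-H: 1 × 457 = 457
  O=O: 2 × 509 = 1018
  Σ(broken) = 4141 kJ
Bonds formed (products):
  C=O: 4 × 769 = 3076
  O-H: 4 × 457 = 1828
  Σ(formed) = 4904 kJ
ΔH = Σ(broken) − Σ(formed) = 4141 − 4904 = −763 kJ

ΔH ≈ −763 kJ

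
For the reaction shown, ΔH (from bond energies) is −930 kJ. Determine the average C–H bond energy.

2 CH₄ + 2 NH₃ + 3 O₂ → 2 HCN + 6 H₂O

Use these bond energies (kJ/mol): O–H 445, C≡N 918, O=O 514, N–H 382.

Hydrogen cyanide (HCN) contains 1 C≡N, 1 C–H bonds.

Let D be the C–H bond energy.
Σ(broken) = 8×D + 6×382 + 3×514 = 3834 + 8D
Σ(formed) = 2×918 + 2×D + 12×445 = 7176 + 2D
ΔH = Σ(broken) − Σ(formed) = (3834 + 8D) − (7176 + 2D) = −3342 + 6D
Setting this equal to −930 kJ gives 6D = 2412, so D = 402 kJ/mol.

D(C–H) ≈ 402 kJ/mol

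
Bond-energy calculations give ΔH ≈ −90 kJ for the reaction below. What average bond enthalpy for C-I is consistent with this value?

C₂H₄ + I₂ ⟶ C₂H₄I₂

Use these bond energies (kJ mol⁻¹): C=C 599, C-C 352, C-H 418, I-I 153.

D(C-I) ≈ 245 kJ/mol

Let D be the C-I bond energy.
Σ(broken) = 4×418 + 1×599 + 1×153 = 2424
Σ(formed) = 1×352 + 4×418 + 2×D = 2024 + 2D
ΔH = Σ(broken) − Σ(formed) = (2424) − (2024 + 2D) = +400 − 2D
Setting this equal to −90 kJ gives 2D = 490, so D = 245 kJ/mol.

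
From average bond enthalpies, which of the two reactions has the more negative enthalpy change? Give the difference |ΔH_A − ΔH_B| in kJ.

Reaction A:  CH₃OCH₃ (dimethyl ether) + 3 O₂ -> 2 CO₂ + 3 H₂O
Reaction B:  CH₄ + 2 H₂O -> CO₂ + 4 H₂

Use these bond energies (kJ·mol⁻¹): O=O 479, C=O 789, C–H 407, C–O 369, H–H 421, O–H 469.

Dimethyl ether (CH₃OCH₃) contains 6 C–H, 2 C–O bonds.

Reaction A:
  Bonds broken (reactants):
    C–H: 6 × 407 = 2442
    C–O: 2 × 369 = 738
    O=O: 3 × 479 = 1437
    Σ(broken) = 4617 kJ
  Bonds formed (products):
    C=O: 4 × 789 = 3156
    O–H: 6 × 469 = 2814
    Σ(formed) = 5970 kJ
  ΔH_A = 4617 − 5970 = −1353 kJ
Reaction B:
  Bonds broken (reactants):
    C–H: 4 × 407 = 1628
    O–H: 4 × 469 = 1876
    Σ(broken) = 3504 kJ
  Bonds formed (products):
    C=O: 2 × 789 = 1578
    H–H: 4 × 421 = 1684
    Σ(formed) = 3262 kJ
  ΔH_B = 3504 − 3262 = +242 kJ
ΔH_A − ΔH_B = −1595 kJ, so reaction A has the more negative ΔH; |ΔH_A − ΔH_B| = 1595 kJ.

Reaction A, by 1595 kJ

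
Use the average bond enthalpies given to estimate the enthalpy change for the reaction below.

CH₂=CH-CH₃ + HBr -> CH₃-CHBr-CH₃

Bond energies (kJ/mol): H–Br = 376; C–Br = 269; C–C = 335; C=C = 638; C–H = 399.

ΔH ≈ +11 kJ

Bonds broken (reactants):
  C–C: 1 × 335 = 335
  C–H: 6 × 399 = 2394
  C=C: 1 × 638 = 638
  H–Br: 1 × 376 = 376
  Σ(broken) = 3743 kJ
Bonds formed (products):
  C–Br: 1 × 269 = 269
  C–C: 2 × 335 = 670
  C–H: 7 × 399 = 2793
  Σ(formed) = 3732 kJ
ΔH = Σ(broken) − Σ(formed) = 3743 − 3732 = +11 kJ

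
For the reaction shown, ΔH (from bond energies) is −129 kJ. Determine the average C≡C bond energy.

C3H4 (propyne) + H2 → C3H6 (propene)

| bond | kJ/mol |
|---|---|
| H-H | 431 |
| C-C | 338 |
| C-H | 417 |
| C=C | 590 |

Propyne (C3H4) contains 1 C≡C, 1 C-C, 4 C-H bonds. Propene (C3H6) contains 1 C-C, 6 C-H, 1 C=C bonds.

Let D be the C≡C bond energy.
Σ(broken) = 1×D + 1×338 + 4×417 + 1×431 = 2437 + D
Σ(formed) = 1×338 + 6×417 + 1×590 = 3430
ΔH = Σ(broken) − Σ(formed) = (2437 + D) − (3430) = −993 + D
Setting this equal to −129 kJ gives D = 864 kJ/mol.

D(C≡C) ≈ 864 kJ/mol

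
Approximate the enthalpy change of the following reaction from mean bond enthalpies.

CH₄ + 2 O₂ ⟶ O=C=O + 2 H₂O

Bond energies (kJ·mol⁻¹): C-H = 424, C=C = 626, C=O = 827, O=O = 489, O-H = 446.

Bonds broken (reactants):
  C-H: 4 × 424 = 1696
  O=O: 2 × 489 = 978
  Σ(broken) = 2674 kJ
Bonds formed (products):
  C=O: 2 × 827 = 1654
  O-H: 4 × 446 = 1784
  Σ(formed) = 3438 kJ
ΔH = Σ(broken) − Σ(formed) = 2674 − 3438 = −764 kJ

ΔH ≈ −764 kJ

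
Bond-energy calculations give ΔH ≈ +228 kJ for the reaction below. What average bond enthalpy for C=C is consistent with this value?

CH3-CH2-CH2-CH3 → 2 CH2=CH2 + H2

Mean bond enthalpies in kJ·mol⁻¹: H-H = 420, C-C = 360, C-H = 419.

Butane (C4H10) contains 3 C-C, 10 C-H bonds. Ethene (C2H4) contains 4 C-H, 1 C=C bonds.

Let D be the C=C bond energy.
Σ(broken) = 3×360 + 10×419 = 5270
Σ(formed) = 8×419 + 2×D + 1×420 = 3772 + 2D
ΔH = Σ(broken) − Σ(formed) = (5270) − (3772 + 2D) = +1498 − 2D
Setting this equal to +228 kJ gives 2D = 1270, so D = 635 kJ/mol.

D(C=C) ≈ 635 kJ/mol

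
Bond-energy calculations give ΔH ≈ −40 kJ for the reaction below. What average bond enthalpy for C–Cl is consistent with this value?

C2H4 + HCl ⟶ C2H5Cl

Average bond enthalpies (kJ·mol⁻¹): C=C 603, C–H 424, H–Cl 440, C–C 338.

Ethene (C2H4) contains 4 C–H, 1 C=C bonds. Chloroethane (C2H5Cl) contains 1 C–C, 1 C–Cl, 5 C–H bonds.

Let D be the C–Cl bond energy.
Σ(broken) = 4×424 + 1×603 + 1×440 = 2739
Σ(formed) = 1×338 + 1×D + 5×424 = 2458 + D
ΔH = Σ(broken) − Σ(formed) = (2739) − (2458 + D) = +281 − D
Setting this equal to −40 kJ gives D = 321 kJ/mol.

D(C–Cl) ≈ 321 kJ/mol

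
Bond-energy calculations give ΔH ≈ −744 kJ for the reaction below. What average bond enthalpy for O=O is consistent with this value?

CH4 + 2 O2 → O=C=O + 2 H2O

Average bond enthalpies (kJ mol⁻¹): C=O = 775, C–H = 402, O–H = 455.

D(O=O) ≈ 509 kJ/mol

Let D be the O=O bond energy.
Σ(broken) = 4×402 + 2×D = 1608 + 2D
Σ(formed) = 2×775 + 4×455 = 3370
ΔH = Σ(broken) − Σ(formed) = (1608 + 2D) − (3370) = −1762 + 2D
Setting this equal to −744 kJ gives 2D = 1018, so D = 509 kJ/mol.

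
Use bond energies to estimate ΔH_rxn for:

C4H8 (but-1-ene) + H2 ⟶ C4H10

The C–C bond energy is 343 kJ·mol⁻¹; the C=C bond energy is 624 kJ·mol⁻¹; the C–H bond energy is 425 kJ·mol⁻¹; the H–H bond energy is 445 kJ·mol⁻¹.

ΔH ≈ −124 kJ

Bonds broken (reactants):
  C–C: 2 × 343 = 686
  C–H: 8 × 425 = 3400
  C=C: 1 × 624 = 624
  H–H: 1 × 445 = 445
  Σ(broken) = 5155 kJ
Bonds formed (products):
  C–C: 3 × 343 = 1029
  C–H: 10 × 425 = 4250
  Σ(formed) = 5279 kJ
ΔH = Σ(broken) − Σ(formed) = 5155 − 5279 = −124 kJ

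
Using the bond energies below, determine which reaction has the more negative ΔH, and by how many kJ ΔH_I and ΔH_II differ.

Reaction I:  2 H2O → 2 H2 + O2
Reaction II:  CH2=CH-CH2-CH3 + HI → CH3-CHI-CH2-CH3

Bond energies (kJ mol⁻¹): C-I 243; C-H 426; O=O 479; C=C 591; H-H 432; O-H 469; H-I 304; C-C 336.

Reaction II, by 643 kJ

Reaction I:
  Bonds broken (reactants):
    O-H: 4 × 469 = 1876
    Σ(broken) = 1876 kJ
  Bonds formed (products):
    H-H: 2 × 432 = 864
    O=O: 1 × 479 = 479
    Σ(formed) = 1343 kJ
  ΔH_I = 1876 − 1343 = +533 kJ
Reaction II:
  Bonds broken (reactants):
    C-C: 2 × 336 = 672
    C-H: 8 × 426 = 3408
    C=C: 1 × 591 = 591
    H-I: 1 × 304 = 304
    Σ(broken) = 4975 kJ
  Bonds formed (products):
    C-C: 3 × 336 = 1008
    C-H: 9 × 426 = 3834
    C-I: 1 × 243 = 243
    Σ(formed) = 5085 kJ
  ΔH_II = 4975 − 5085 = −110 kJ
ΔH_I − ΔH_II = +643 kJ, so reaction II has the more negative ΔH; |ΔH_I − ΔH_II| = 643 kJ.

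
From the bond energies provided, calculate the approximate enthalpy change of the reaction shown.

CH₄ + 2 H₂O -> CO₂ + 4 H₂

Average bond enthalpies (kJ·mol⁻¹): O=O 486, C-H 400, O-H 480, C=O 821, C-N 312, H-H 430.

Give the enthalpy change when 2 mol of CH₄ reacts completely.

ΔH = +316 kJ

Bonds broken (reactants):
  C-H: 4 × 400 = 1600
  O-H: 4 × 480 = 1920
  Σ(broken) = 3520 kJ
Bonds formed (products):
  C=O: 2 × 821 = 1642
  H-H: 4 × 430 = 1720
  Σ(formed) = 3362 kJ
ΔH = Σ(broken) − Σ(formed) = 3520 − 3362 = +158 kJ
For 2× the reaction as written: 2 × (+158) = +316 kJ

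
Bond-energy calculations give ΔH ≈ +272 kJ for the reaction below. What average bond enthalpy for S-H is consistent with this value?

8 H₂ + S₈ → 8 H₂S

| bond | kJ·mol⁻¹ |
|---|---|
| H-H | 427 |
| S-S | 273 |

Let D be the S-H bond energy.
Σ(broken) = 8×427 + 8×273 = 5600
Σ(formed) = 16×D = 16D
ΔH = Σ(broken) − Σ(formed) = (5600) − (16D) = +5600 − 16D
Setting this equal to +272 kJ gives 16D = 5328, so D = 333 kJ/mol.

D(S-H) ≈ 333 kJ/mol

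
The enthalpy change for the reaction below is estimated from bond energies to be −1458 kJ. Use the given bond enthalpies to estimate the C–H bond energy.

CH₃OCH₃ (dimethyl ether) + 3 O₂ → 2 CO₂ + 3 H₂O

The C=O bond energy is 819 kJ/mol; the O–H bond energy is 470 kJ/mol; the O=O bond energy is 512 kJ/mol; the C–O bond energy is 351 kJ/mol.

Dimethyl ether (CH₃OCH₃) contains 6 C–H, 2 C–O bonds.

Let D be the C–H bond energy.
Σ(broken) = 6×D + 2×351 + 3×512 = 2238 + 6D
Σ(formed) = 4×819 + 6×470 = 6096
ΔH = Σ(broken) − Σ(formed) = (2238 + 6D) − (6096) = −3858 + 6D
Setting this equal to −1458 kJ gives 6D = 2400, so D = 400 kJ/mol.

D(C–H) ≈ 400 kJ/mol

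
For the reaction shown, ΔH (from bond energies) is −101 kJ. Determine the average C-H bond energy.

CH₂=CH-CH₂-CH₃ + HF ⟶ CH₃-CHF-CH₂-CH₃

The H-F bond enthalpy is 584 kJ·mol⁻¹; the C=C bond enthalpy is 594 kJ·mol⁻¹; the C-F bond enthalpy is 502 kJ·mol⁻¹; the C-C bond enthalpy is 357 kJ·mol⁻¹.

Let D be the C-H bond energy.
Σ(broken) = 2×357 + 8×D + 1×594 + 1×584 = 1892 + 8D
Σ(formed) = 3×357 + 1×502 + 9×D = 1573 + 9D
ΔH = Σ(broken) − Σ(formed) = (1892 + 8D) − (1573 + 9D) = +319 − D
Setting this equal to −101 kJ gives D = 420 kJ/mol.

D(C-H) ≈ 420 kJ/mol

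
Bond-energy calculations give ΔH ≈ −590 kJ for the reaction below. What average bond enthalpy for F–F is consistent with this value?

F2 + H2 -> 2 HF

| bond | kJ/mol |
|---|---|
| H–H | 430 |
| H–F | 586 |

D(F–F) ≈ 152 kJ/mol

Let D be the F–F bond energy.
Σ(broken) = 1×D + 1×430 = 430 + D
Σ(formed) = 2×586 = 1172
ΔH = Σ(broken) − Σ(formed) = (430 + D) − (1172) = −742 + D
Setting this equal to −590 kJ gives D = 152 kJ/mol.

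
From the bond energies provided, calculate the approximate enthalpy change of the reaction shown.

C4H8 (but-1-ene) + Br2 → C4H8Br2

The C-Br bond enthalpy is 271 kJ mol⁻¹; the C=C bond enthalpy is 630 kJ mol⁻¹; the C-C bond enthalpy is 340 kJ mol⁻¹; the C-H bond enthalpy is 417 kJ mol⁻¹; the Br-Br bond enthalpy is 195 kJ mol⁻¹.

Bonds broken (reactants):
  Br-Br: 1 × 195 = 195
  C-C: 2 × 340 = 680
  C-H: 8 × 417 = 3336
  C=C: 1 × 630 = 630
  Σ(broken) = 4841 kJ
Bonds formed (products):
  C-Br: 2 × 271 = 542
  C-C: 3 × 340 = 1020
  C-H: 8 × 417 = 3336
  Σ(formed) = 4898 kJ
ΔH = Σ(broken) − Σ(formed) = 4841 − 4898 = −57 kJ

ΔH ≈ −57 kJ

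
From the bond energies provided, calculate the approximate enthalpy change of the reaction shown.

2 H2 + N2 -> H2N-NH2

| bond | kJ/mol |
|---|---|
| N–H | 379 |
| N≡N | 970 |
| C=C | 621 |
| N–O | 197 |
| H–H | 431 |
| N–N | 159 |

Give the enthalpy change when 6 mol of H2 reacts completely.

Bonds broken (reactants):
  H–H: 2 × 431 = 862
  N≡N: 1 × 970 = 970
  Σ(broken) = 1832 kJ
Bonds formed (products):
  N–H: 4 × 379 = 1516
  N–N: 1 × 159 = 159
  Σ(formed) = 1675 kJ
ΔH = Σ(broken) − Σ(formed) = 1832 − 1675 = +157 kJ
For 3× the reaction as written: 3 × (+157) = +471 kJ

ΔH = +471 kJ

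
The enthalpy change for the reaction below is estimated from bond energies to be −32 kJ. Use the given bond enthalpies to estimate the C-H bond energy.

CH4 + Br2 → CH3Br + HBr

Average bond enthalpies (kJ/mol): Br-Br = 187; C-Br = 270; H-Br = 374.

D(C-H) ≈ 425 kJ/mol

Let D be the C-H bond energy.
Σ(broken) = 1×187 + 4×D = 187 + 4D
Σ(formed) = 1×270 + 3×D + 1×374 = 644 + 3D
ΔH = Σ(broken) − Σ(formed) = (187 + 4D) − (644 + 3D) = −457 + D
Setting this equal to −32 kJ gives D = 425 kJ/mol.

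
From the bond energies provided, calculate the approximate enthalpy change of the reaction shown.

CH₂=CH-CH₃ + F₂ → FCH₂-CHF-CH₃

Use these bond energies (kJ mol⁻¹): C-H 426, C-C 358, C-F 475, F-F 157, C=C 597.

ΔH ≈ −554 kJ

Bonds broken (reactants):
  C-C: 1 × 358 = 358
  C-H: 6 × 426 = 2556
  C=C: 1 × 597 = 597
  F-F: 1 × 157 = 157
  Σ(broken) = 3668 kJ
Bonds formed (products):
  C-C: 2 × 358 = 716
  C-F: 2 × 475 = 950
  C-H: 6 × 426 = 2556
  Σ(formed) = 4222 kJ
ΔH = Σ(broken) − Σ(formed) = 3668 − 4222 = −554 kJ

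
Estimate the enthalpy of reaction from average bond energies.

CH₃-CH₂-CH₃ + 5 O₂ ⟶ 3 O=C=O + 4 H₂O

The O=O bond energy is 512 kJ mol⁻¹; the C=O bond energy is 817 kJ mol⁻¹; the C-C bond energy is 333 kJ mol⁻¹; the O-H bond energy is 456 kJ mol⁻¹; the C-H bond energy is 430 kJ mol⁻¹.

ΔH ≈ −1884 kJ

Bonds broken (reactants):
  C-C: 2 × 333 = 666
  C-H: 8 × 430 = 3440
  O=O: 5 × 512 = 2560
  Σ(broken) = 6666 kJ
Bonds formed (products):
  C=O: 6 × 817 = 4902
  O-H: 8 × 456 = 3648
  Σ(formed) = 8550 kJ
ΔH = Σ(broken) − Σ(formed) = 6666 − 8550 = −1884 kJ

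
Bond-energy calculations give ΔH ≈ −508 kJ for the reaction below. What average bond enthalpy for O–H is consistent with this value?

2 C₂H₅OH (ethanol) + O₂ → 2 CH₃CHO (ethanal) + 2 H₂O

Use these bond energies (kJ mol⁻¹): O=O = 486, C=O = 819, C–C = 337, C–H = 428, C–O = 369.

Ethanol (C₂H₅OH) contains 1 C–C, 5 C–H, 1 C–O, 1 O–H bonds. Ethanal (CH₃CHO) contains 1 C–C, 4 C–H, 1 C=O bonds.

Let D be the O–H bond energy.
Σ(broken) = 2×337 + 10×428 + 2×369 + 2×D + 1×486 = 6178 + 2D
Σ(formed) = 2×337 + 8×428 + 2×819 + 4×D = 5736 + 4D
ΔH = Σ(broken) − Σ(formed) = (6178 + 2D) − (5736 + 4D) = +442 − 2D
Setting this equal to −508 kJ gives 2D = 950, so D = 475 kJ/mol.

D(O–H) ≈ 475 kJ/mol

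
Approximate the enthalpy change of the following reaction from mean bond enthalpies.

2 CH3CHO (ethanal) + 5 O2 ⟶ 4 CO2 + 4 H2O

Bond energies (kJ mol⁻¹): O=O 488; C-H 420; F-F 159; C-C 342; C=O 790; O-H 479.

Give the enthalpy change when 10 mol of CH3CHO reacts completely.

Bonds broken (reactants):
  C-C: 2 × 342 = 684
  C-H: 8 × 420 = 3360
  C=O: 2 × 790 = 1580
  O=O: 5 × 488 = 2440
  Σ(broken) = 8064 kJ
Bonds formed (products):
  C=O: 8 × 790 = 6320
  O-H: 8 × 479 = 3832
  Σ(formed) = 10152 kJ
ΔH = Σ(broken) − Σ(formed) = 8064 − 10152 = −2088 kJ
For 5× the reaction as written: 5 × (−2088) = −10440 kJ

ΔH = −10440 kJ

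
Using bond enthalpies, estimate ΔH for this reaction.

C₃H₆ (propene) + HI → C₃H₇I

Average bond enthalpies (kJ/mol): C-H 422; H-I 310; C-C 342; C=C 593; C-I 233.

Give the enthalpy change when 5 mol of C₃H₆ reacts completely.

ΔH = −470 kJ

Bonds broken (reactants):
  C-C: 1 × 342 = 342
  C-H: 6 × 422 = 2532
  C=C: 1 × 593 = 593
  H-I: 1 × 310 = 310
  Σ(broken) = 3777 kJ
Bonds formed (products):
  C-C: 2 × 342 = 684
  C-H: 7 × 422 = 2954
  C-I: 1 × 233 = 233
  Σ(formed) = 3871 kJ
ΔH = Σ(broken) − Σ(formed) = 3777 − 3871 = −94 kJ
For 5× the reaction as written: 5 × (−94) = −470 kJ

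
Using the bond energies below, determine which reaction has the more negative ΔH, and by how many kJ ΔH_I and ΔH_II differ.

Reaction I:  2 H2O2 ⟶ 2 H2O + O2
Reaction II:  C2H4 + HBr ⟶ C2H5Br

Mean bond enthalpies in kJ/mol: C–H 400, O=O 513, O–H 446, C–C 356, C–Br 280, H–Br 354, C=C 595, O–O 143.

Reaction I:
  Bonds broken (reactants):
    O–H: 4 × 446 = 1784
    O–O: 2 × 143 = 286
    Σ(broken) = 2070 kJ
  Bonds formed (products):
    O–H: 4 × 446 = 1784
    O=O: 1 × 513 = 513
    Σ(formed) = 2297 kJ
  ΔH_I = 2070 − 2297 = −227 kJ
Reaction II:
  Bonds broken (reactants):
    C–H: 4 × 400 = 1600
    C=C: 1 × 595 = 595
    H–Br: 1 × 354 = 354
    Σ(broken) = 2549 kJ
  Bonds formed (products):
    C–Br: 1 × 280 = 280
    C–C: 1 × 356 = 356
    C–H: 5 × 400 = 2000
    Σ(formed) = 2636 kJ
  ΔH_II = 2549 − 2636 = −87 kJ
ΔH_I − ΔH_II = −140 kJ, so reaction I has the more negative ΔH; |ΔH_I − ΔH_II| = 140 kJ.

Reaction I, by 140 kJ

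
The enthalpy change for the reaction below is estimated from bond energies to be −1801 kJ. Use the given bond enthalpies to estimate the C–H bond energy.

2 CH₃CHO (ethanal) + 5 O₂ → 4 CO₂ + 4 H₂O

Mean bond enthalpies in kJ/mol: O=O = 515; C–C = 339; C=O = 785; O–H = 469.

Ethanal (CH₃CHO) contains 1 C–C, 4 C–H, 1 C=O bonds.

D(C–H) ≈ 426 kJ/mol

Let D be the C–H bond energy.
Σ(broken) = 2×339 + 8×D + 2×785 + 5×515 = 4823 + 8D
Σ(formed) = 8×785 + 8×469 = 10032
ΔH = Σ(broken) − Σ(formed) = (4823 + 8D) − (10032) = −5209 + 8D
Setting this equal to −1801 kJ gives 8D = 3408, so D = 426 kJ/mol.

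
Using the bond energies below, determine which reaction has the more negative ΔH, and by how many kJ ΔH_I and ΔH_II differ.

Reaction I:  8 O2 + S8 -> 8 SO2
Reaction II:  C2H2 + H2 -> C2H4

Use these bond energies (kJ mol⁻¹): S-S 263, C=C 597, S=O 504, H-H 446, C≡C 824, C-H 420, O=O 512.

Reaction I, by 1697 kJ

Reaction I:
  Bonds broken (reactants):
    O=O: 8 × 512 = 4096
    S-S: 8 × 263 = 2104
    Σ(broken) = 6200 kJ
  Bonds formed (products):
    S=O: 16 × 504 = 8064
    Σ(formed) = 8064 kJ
  ΔH_I = 6200 − 8064 = −1864 kJ
Reaction II:
  Bonds broken (reactants):
    C≡C: 1 × 824 = 824
    C-H: 2 × 420 = 840
    H-H: 1 × 446 = 446
    Σ(broken) = 2110 kJ
  Bonds formed (products):
    C-H: 4 × 420 = 1680
    C=C: 1 × 597 = 597
    Σ(formed) = 2277 kJ
  ΔH_II = 2110 − 2277 = −167 kJ
ΔH_I − ΔH_II = −1697 kJ, so reaction I has the more negative ΔH; |ΔH_I − ΔH_II| = 1697 kJ.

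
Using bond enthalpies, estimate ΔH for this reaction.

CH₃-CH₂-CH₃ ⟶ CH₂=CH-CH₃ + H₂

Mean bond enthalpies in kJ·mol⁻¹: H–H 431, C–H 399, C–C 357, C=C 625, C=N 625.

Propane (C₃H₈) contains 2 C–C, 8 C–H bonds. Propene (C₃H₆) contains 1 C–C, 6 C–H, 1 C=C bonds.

Bonds broken (reactants):
  C–C: 2 × 357 = 714
  C–H: 8 × 399 = 3192
  Σ(broken) = 3906 kJ
Bonds formed (products):
  C–C: 1 × 357 = 357
  C–H: 6 × 399 = 2394
  C=C: 1 × 625 = 625
  H–H: 1 × 431 = 431
  Σ(formed) = 3807 kJ
ΔH = Σ(broken) − Σ(formed) = 3906 − 3807 = +99 kJ

ΔH ≈ +99 kJ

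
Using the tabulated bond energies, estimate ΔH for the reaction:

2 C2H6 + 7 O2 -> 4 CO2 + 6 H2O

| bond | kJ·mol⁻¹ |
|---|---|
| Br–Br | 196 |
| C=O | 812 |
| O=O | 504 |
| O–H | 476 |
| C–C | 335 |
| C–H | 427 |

ΔH ≈ −2886 kJ

Bonds broken (reactants):
  C–C: 2 × 335 = 670
  C–H: 12 × 427 = 5124
  O=O: 7 × 504 = 3528
  Σ(broken) = 9322 kJ
Bonds formed (products):
  C=O: 8 × 812 = 6496
  O–H: 12 × 476 = 5712
  Σ(formed) = 12208 kJ
ΔH = Σ(broken) − Σ(formed) = 9322 − 12208 = −2886 kJ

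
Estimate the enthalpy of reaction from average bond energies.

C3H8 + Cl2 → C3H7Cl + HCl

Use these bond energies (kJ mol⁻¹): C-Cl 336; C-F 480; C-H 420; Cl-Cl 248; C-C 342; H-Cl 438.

Bonds broken (reactants):
  C-C: 2 × 342 = 684
  C-H: 8 × 420 = 3360
  Cl-Cl: 1 × 248 = 248
  Σ(broken) = 4292 kJ
Bonds formed (products):
  C-C: 2 × 342 = 684
  C-Cl: 1 × 336 = 336
  C-H: 7 × 420 = 2940
  H-Cl: 1 × 438 = 438
  Σ(formed) = 4398 kJ
ΔH = Σ(broken) − Σ(formed) = 4292 − 4398 = −106 kJ

ΔH ≈ −106 kJ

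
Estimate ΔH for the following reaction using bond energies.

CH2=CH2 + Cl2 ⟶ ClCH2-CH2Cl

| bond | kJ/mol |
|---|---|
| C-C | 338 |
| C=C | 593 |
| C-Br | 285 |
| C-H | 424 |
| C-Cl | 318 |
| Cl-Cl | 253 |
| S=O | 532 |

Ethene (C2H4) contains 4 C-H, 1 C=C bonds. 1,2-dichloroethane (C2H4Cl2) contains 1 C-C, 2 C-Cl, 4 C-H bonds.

ΔH ≈ −128 kJ

Bonds broken (reactants):
  C-H: 4 × 424 = 1696
  C=C: 1 × 593 = 593
  Cl-Cl: 1 × 253 = 253
  Σ(broken) = 2542 kJ
Bonds formed (products):
  C-C: 1 × 338 = 338
  C-Cl: 2 × 318 = 636
  C-H: 4 × 424 = 1696
  Σ(formed) = 2670 kJ
ΔH = Σ(broken) − Σ(formed) = 2542 − 2670 = −128 kJ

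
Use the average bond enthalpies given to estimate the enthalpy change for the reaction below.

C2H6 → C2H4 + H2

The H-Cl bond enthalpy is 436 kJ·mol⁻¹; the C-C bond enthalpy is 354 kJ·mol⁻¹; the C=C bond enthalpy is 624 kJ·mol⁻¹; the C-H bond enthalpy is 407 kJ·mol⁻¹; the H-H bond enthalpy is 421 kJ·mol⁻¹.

ΔH ≈ +123 kJ

Bonds broken (reactants):
  C-C: 1 × 354 = 354
  C-H: 6 × 407 = 2442
  Σ(broken) = 2796 kJ
Bonds formed (products):
  C-H: 4 × 407 = 1628
  C=C: 1 × 624 = 624
  H-H: 1 × 421 = 421
  Σ(formed) = 2673 kJ
ΔH = Σ(broken) − Σ(formed) = 2796 − 2673 = +123 kJ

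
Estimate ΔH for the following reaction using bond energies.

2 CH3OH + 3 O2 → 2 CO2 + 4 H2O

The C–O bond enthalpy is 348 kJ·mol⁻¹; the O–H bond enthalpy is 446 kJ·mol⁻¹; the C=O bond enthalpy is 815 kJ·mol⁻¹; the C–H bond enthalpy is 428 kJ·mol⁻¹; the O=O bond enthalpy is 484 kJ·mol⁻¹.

ΔH ≈ −1220 kJ

Bonds broken (reactants):
  C–H: 6 × 428 = 2568
  C–O: 2 × 348 = 696
  O–H: 2 × 446 = 892
  O=O: 3 × 484 = 1452
  Σ(broken) = 5608 kJ
Bonds formed (products):
  C=O: 4 × 815 = 3260
  O–H: 8 × 446 = 3568
  Σ(formed) = 6828 kJ
ΔH = Σ(broken) − Σ(formed) = 5608 − 6828 = −1220 kJ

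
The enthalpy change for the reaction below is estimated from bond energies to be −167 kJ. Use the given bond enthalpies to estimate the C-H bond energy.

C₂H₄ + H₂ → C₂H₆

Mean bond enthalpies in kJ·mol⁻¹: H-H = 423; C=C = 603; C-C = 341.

Let D be the C-H bond energy.
Σ(broken) = 4×D + 1×603 + 1×423 = 1026 + 4D
Σ(formed) = 1×341 + 6×D = 341 + 6D
ΔH = Σ(broken) − Σ(formed) = (1026 + 4D) − (341 + 6D) = +685 − 2D
Setting this equal to −167 kJ gives 2D = 852, so D = 426 kJ/mol.

D(C-H) ≈ 426 kJ/mol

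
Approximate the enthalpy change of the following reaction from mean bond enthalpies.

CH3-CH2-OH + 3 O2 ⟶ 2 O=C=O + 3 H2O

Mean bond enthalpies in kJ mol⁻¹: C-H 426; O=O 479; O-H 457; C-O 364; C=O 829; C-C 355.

ΔH ≈ −1315 kJ

Bonds broken (reactants):
  C-C: 1 × 355 = 355
  C-H: 5 × 426 = 2130
  C-O: 1 × 364 = 364
  O-H: 1 × 457 = 457
  O=O: 3 × 479 = 1437
  Σ(broken) = 4743 kJ
Bonds formed (products):
  C=O: 4 × 829 = 3316
  O-H: 6 × 457 = 2742
  Σ(formed) = 6058 kJ
ΔH = Σ(broken) − Σ(formed) = 4743 − 6058 = −1315 kJ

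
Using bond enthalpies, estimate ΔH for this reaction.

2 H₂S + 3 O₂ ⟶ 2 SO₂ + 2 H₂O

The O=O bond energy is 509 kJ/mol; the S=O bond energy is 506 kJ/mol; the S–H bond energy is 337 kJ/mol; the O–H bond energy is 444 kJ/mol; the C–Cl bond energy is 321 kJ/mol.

ΔH ≈ −925 kJ

Bonds broken (reactants):
  O=O: 3 × 509 = 1527
  S–H: 4 × 337 = 1348
  Σ(broken) = 2875 kJ
Bonds formed (products):
  O–H: 4 × 444 = 1776
  S=O: 4 × 506 = 2024
  Σ(formed) = 3800 kJ
ΔH = Σ(broken) − Σ(formed) = 2875 − 3800 = −925 kJ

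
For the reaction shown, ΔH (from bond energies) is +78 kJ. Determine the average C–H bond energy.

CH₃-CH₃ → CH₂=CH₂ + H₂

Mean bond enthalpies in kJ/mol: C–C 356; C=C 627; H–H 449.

D(C–H) ≈ 399 kJ/mol

Let D be the C–H bond energy.
Σ(broken) = 1×356 + 6×D = 356 + 6D
Σ(formed) = 4×D + 1×627 + 1×449 = 1076 + 4D
ΔH = Σ(broken) − Σ(formed) = (356 + 6D) − (1076 + 4D) = −720 + 2D
Setting this equal to +78 kJ gives 2D = 798, so D = 399 kJ/mol.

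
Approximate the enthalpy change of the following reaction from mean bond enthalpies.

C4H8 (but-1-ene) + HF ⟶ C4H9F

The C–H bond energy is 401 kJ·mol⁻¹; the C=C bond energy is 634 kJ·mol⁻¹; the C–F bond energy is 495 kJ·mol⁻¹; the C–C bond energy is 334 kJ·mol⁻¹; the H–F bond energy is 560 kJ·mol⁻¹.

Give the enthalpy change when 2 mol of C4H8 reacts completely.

ΔH = −72 kJ

Bonds broken (reactants):
  C–C: 2 × 334 = 668
  C–H: 8 × 401 = 3208
  C=C: 1 × 634 = 634
  H–F: 1 × 560 = 560
  Σ(broken) = 5070 kJ
Bonds formed (products):
  C–C: 3 × 334 = 1002
  C–F: 1 × 495 = 495
  C–H: 9 × 401 = 3609
  Σ(formed) = 5106 kJ
ΔH = Σ(broken) − Σ(formed) = 5070 − 5106 = −36 kJ
For 2× the reaction as written: 2 × (−36) = −72 kJ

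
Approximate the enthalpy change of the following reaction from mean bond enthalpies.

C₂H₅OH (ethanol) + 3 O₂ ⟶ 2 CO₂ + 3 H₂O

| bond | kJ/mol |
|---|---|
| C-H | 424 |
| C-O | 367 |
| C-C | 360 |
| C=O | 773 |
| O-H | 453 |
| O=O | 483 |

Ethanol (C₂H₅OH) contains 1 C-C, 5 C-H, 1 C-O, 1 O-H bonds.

Bonds broken (reactants):
  C-C: 1 × 360 = 360
  C-H: 5 × 424 = 2120
  C-O: 1 × 367 = 367
  O-H: 1 × 453 = 453
  O=O: 3 × 483 = 1449
  Σ(broken) = 4749 kJ
Bonds formed (products):
  C=O: 4 × 773 = 3092
  O-H: 6 × 453 = 2718
  Σ(formed) = 5810 kJ
ΔH = Σ(broken) − Σ(formed) = 4749 − 5810 = −1061 kJ

ΔH ≈ −1061 kJ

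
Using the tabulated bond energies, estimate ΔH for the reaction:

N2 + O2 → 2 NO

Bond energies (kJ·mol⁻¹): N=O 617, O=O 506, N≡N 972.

ΔH ≈ +244 kJ

Bonds broken (reactants):
  N≡N: 1 × 972 = 972
  O=O: 1 × 506 = 506
  Σ(broken) = 1478 kJ
Bonds formed (products):
  N=O: 2 × 617 = 1234
  Σ(formed) = 1234 kJ
ΔH = Σ(broken) − Σ(formed) = 1478 − 1234 = +244 kJ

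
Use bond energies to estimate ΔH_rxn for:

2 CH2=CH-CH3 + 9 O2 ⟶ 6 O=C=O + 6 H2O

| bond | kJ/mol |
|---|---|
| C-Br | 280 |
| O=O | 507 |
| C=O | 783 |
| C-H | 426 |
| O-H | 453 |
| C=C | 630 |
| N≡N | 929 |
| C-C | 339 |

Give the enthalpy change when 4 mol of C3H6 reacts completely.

Bonds broken (reactants):
  C-C: 2 × 339 = 678
  C-H: 12 × 426 = 5112
  C=C: 2 × 630 = 1260
  O=O: 9 × 507 = 4563
  Σ(broken) = 11613 kJ
Bonds formed (products):
  C=O: 12 × 783 = 9396
  O-H: 12 × 453 = 5436
  Σ(formed) = 14832 kJ
ΔH = Σ(broken) − Σ(formed) = 11613 − 14832 = −3219 kJ
For 2× the reaction as written: 2 × (−3219) = −6438 kJ

ΔH = −6438 kJ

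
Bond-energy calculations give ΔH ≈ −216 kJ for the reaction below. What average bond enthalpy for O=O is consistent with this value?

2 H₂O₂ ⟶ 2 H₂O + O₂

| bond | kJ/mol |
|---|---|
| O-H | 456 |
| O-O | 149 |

D(O=O) ≈ 514 kJ/mol

Let D be the O=O bond energy.
Σ(broken) = 4×456 + 2×149 = 2122
Σ(formed) = 4×456 + 1×D = 1824 + D
ΔH = Σ(broken) − Σ(formed) = (2122) − (1824 + D) = +298 − D
Setting this equal to −216 kJ gives D = 514 kJ/mol.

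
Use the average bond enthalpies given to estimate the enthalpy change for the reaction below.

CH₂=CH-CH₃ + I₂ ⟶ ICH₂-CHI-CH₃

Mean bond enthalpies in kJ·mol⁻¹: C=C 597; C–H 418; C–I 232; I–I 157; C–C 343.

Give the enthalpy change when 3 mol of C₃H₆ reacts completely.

Bonds broken (reactants):
  C–C: 1 × 343 = 343
  C–H: 6 × 418 = 2508
  C=C: 1 × 597 = 597
  I–I: 1 × 157 = 157
  Σ(broken) = 3605 kJ
Bonds formed (products):
  C–C: 2 × 343 = 686
  C–H: 6 × 418 = 2508
  C–I: 2 × 232 = 464
  Σ(formed) = 3658 kJ
ΔH = Σ(broken) − Σ(formed) = 3605 − 3658 = −53 kJ
For 3× the reaction as written: 3 × (−53) = −159 kJ

ΔH = −159 kJ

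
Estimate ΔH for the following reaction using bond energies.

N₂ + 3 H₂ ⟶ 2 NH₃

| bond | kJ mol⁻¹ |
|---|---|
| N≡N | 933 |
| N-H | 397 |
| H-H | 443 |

ΔH ≈ −120 kJ

Bonds broken (reactants):
  H-H: 3 × 443 = 1329
  N≡N: 1 × 933 = 933
  Σ(broken) = 2262 kJ
Bonds formed (products):
  N-H: 6 × 397 = 2382
  Σ(formed) = 2382 kJ
ΔH = Σ(broken) − Σ(formed) = 2262 − 2382 = −120 kJ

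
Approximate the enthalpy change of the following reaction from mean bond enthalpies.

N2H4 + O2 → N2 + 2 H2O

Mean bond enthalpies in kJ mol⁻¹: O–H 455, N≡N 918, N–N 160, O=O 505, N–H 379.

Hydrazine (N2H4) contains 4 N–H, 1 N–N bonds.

ΔH ≈ −557 kJ

Bonds broken (reactants):
  N–H: 4 × 379 = 1516
  N–N: 1 × 160 = 160
  O=O: 1 × 505 = 505
  Σ(broken) = 2181 kJ
Bonds formed (products):
  N≡N: 1 × 918 = 918
  O–H: 4 × 455 = 1820
  Σ(formed) = 2738 kJ
ΔH = Σ(broken) − Σ(formed) = 2181 − 2738 = −557 kJ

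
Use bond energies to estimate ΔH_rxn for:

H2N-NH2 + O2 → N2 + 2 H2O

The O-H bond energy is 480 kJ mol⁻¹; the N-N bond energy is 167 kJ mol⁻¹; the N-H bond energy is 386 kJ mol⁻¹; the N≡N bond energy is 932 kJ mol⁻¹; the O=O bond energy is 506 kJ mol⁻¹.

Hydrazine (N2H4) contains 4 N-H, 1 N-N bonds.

Bonds broken (reactants):
  N-H: 4 × 386 = 1544
  N-N: 1 × 167 = 167
  O=O: 1 × 506 = 506
  Σ(broken) = 2217 kJ
Bonds formed (products):
  N≡N: 1 × 932 = 932
  O-H: 4 × 480 = 1920
  Σ(formed) = 2852 kJ
ΔH = Σ(broken) − Σ(formed) = 2217 − 2852 = −635 kJ

ΔH ≈ −635 kJ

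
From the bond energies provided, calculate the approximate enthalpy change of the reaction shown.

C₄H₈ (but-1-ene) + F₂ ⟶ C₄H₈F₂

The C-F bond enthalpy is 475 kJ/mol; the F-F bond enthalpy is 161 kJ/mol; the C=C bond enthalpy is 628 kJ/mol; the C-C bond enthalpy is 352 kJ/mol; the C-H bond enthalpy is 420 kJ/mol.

ΔH ≈ −513 kJ

Bonds broken (reactants):
  C-C: 2 × 352 = 704
  C-H: 8 × 420 = 3360
  C=C: 1 × 628 = 628
  F-F: 1 × 161 = 161
  Σ(broken) = 4853 kJ
Bonds formed (products):
  C-C: 3 × 352 = 1056
  C-F: 2 × 475 = 950
  C-H: 8 × 420 = 3360
  Σ(formed) = 5366 kJ
ΔH = Σ(broken) − Σ(formed) = 4853 − 5366 = −513 kJ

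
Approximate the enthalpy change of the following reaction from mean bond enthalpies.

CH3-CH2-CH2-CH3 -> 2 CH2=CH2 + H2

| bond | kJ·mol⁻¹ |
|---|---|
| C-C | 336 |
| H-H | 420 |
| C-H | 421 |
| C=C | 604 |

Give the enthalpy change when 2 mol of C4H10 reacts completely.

ΔH = +444 kJ

Bonds broken (reactants):
  C-C: 3 × 336 = 1008
  C-H: 10 × 421 = 4210
  Σ(broken) = 5218 kJ
Bonds formed (products):
  C-H: 8 × 421 = 3368
  C=C: 2 × 604 = 1208
  H-H: 1 × 420 = 420
  Σ(formed) = 4996 kJ
ΔH = Σ(broken) − Σ(formed) = 5218 − 4996 = +222 kJ
For 2× the reaction as written: 2 × (+222) = +444 kJ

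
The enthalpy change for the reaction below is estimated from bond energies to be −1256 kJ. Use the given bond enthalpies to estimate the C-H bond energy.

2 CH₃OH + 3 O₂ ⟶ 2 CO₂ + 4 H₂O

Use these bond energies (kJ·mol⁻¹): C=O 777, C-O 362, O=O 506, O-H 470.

D(C-H) ≈ 405 kJ/mol

Let D be the C-H bond energy.
Σ(broken) = 6×D + 2×362 + 2×470 + 3×506 = 3182 + 6D
Σ(formed) = 4×777 + 8×470 = 6868
ΔH = Σ(broken) − Σ(formed) = (3182 + 6D) − (6868) = −3686 + 6D
Setting this equal to −1256 kJ gives 6D = 2430, so D = 405 kJ/mol.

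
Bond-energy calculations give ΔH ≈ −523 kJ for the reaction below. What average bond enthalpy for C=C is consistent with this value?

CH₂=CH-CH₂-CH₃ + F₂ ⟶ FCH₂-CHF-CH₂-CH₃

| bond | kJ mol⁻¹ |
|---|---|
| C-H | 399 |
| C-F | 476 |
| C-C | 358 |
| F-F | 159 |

D(C=C) ≈ 628 kJ/mol

Let D be the C=C bond energy.
Σ(broken) = 2×358 + 8×399 + 1×D + 1×159 = 4067 + D
Σ(formed) = 3×358 + 2×476 + 8×399 = 5218
ΔH = Σ(broken) − Σ(formed) = (4067 + D) − (5218) = −1151 + D
Setting this equal to −523 kJ gives D = 628 kJ/mol.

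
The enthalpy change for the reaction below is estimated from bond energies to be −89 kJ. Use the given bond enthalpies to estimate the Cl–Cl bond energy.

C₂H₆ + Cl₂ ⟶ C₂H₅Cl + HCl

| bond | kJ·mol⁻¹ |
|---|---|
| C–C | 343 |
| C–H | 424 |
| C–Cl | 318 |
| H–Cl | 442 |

Let D be the Cl–Cl bond energy.
Σ(broken) = 1×343 + 6×424 + 1×D = 2887 + D
Σ(formed) = 1×343 + 1×318 + 5×424 + 1×442 = 3223
ΔH = Σ(broken) − Σ(formed) = (2887 + D) − (3223) = −336 + D
Setting this equal to −89 kJ gives D = 247 kJ/mol.

D(Cl–Cl) ≈ 247 kJ/mol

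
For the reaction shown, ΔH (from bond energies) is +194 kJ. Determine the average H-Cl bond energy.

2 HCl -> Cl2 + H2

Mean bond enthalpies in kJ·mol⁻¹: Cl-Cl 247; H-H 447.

D(H-Cl) ≈ 444 kJ/mol

Let D be the H-Cl bond energy.
Σ(broken) = 2×D = 2D
Σ(formed) = 1×247 + 1×447 = 694
ΔH = Σ(broken) − Σ(formed) = (2D) − (694) = −694 + 2D
Setting this equal to +194 kJ gives 2D = 888, so D = 444 kJ/mol.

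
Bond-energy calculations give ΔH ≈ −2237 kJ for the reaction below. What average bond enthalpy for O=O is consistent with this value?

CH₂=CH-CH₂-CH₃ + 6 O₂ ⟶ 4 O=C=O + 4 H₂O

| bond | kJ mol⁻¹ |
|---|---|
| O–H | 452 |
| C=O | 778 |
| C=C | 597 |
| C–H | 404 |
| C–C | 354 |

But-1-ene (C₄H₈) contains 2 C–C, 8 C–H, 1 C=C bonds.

Let D be the O=O bond energy.
Σ(broken) = 2×354 + 8×404 + 1×597 + 6×D = 4537 + 6D
Σ(formed) = 8×778 + 8×452 = 9840
ΔH = Σ(broken) − Σ(formed) = (4537 + 6D) − (9840) = −5303 + 6D
Setting this equal to −2237 kJ gives 6D = 3066, so D = 511 kJ/mol.

D(O=O) ≈ 511 kJ/mol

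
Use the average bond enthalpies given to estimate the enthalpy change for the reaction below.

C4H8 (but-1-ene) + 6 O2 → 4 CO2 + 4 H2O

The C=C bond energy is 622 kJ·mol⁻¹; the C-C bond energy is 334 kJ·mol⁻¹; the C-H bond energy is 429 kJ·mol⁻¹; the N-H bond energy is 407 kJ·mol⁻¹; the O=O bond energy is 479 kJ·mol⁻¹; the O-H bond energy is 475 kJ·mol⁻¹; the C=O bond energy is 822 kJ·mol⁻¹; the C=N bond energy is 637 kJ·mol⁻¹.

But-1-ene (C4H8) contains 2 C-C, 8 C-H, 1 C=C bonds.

ΔH ≈ −2780 kJ

Bonds broken (reactants):
  C-C: 2 × 334 = 668
  C-H: 8 × 429 = 3432
  C=C: 1 × 622 = 622
  O=O: 6 × 479 = 2874
  Σ(broken) = 7596 kJ
Bonds formed (products):
  C=O: 8 × 822 = 6576
  O-H: 8 × 475 = 3800
  Σ(formed) = 10376 kJ
ΔH = Σ(broken) − Σ(formed) = 7596 − 10376 = −2780 kJ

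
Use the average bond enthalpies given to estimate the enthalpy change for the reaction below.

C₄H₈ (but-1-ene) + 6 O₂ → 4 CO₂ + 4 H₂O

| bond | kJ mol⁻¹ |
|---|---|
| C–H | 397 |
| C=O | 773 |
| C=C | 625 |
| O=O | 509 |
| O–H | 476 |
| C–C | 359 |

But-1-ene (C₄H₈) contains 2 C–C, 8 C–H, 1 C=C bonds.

ΔH ≈ −2419 kJ

Bonds broken (reactants):
  C–C: 2 × 359 = 718
  C–H: 8 × 397 = 3176
  C=C: 1 × 625 = 625
  O=O: 6 × 509 = 3054
  Σ(broken) = 7573 kJ
Bonds formed (products):
  C=O: 8 × 773 = 6184
  O–H: 8 × 476 = 3808
  Σ(formed) = 9992 kJ
ΔH = Σ(broken) − Σ(formed) = 7573 − 9992 = −2419 kJ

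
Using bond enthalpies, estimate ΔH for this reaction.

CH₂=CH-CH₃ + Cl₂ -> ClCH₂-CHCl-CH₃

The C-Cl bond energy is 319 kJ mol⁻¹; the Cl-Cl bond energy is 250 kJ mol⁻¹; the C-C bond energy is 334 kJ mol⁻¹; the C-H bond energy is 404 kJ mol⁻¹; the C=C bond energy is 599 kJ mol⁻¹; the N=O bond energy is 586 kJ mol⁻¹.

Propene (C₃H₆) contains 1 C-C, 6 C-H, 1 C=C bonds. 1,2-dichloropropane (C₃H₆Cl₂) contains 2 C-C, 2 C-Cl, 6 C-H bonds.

Bonds broken (reactants):
  C-C: 1 × 334 = 334
  C-H: 6 × 404 = 2424
  C=C: 1 × 599 = 599
  Cl-Cl: 1 × 250 = 250
  Σ(broken) = 3607 kJ
Bonds formed (products):
  C-C: 2 × 334 = 668
  C-Cl: 2 × 319 = 638
  C-H: 6 × 404 = 2424
  Σ(formed) = 3730 kJ
ΔH = Σ(broken) − Σ(formed) = 3607 − 3730 = −123 kJ

ΔH ≈ −123 kJ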